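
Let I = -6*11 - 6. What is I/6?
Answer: -12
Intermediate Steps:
I = -72 (I = -66 - 6 = -72)
I/6 = -72/6 = (⅙)*(-72) = -12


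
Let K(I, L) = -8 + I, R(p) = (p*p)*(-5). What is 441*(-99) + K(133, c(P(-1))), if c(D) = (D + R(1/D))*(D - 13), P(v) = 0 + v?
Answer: -43534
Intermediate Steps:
P(v) = v
R(p) = -5*p**2 (R(p) = p**2*(-5) = -5*p**2)
c(D) = (-13 + D)*(D - 5/D**2) (c(D) = (D - 5/D**2)*(D - 13) = (D - 5/D**2)*(-13 + D) = (-13 + D)*(D - 5/D**2))
441*(-99) + K(133, c(P(-1))) = 441*(-99) + (-8 + 133) = -43659 + 125 = -43534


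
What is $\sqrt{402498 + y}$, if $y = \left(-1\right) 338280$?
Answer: $\sqrt{64218} \approx 253.41$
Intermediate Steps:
$y = -338280$
$\sqrt{402498 + y} = \sqrt{402498 - 338280} = \sqrt{64218}$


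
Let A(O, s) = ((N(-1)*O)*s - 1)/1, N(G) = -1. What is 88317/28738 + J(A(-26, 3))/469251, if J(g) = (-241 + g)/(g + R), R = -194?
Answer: 4848817059371/1577784222846 ≈ 3.0732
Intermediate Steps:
A(O, s) = -1 - O*s (A(O, s) = ((-O)*s - 1)/1 = (-O*s - 1)*1 = (-1 - O*s)*1 = -1 - O*s)
J(g) = (-241 + g)/(-194 + g) (J(g) = (-241 + g)/(g - 194) = (-241 + g)/(-194 + g))
88317/28738 + J(A(-26, 3))/469251 = 88317/28738 + ((-241 + (-1 - 1*(-26)*3))/(-194 + (-1 - 1*(-26)*3)))/469251 = 88317*(1/28738) + ((-241 + (-1 + 78))/(-194 + (-1 + 78)))*(1/469251) = 88317/28738 + ((-241 + 77)/(-194 + 77))*(1/469251) = 88317/28738 + (-164/(-117))*(1/469251) = 88317/28738 - 1/117*(-164)*(1/469251) = 88317/28738 + (164/117)*(1/469251) = 88317/28738 + 164/54902367 = 4848817059371/1577784222846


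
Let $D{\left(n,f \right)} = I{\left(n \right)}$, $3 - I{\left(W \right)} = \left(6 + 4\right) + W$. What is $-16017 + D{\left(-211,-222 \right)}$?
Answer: $-15813$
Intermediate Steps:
$I{\left(W \right)} = -7 - W$ ($I{\left(W \right)} = 3 - \left(\left(6 + 4\right) + W\right) = 3 - \left(10 + W\right) = -7 - W$)
$D{\left(n,f \right)} = -7 - n$
$-16017 + D{\left(-211,-222 \right)} = -16017 - -204 = -16017 + \left(-7 + 211\right) = -16017 + 204 = -15813$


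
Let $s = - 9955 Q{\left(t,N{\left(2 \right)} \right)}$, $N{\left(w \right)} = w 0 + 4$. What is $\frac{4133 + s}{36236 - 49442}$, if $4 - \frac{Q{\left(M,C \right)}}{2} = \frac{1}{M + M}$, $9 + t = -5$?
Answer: $\frac{1067053}{184884} \approx 5.7715$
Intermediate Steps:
$N{\left(w \right)} = 4$ ($N{\left(w \right)} = 0 + 4 = 4$)
$t = -14$ ($t = -9 - 5 = -14$)
$Q{\left(M,C \right)} = 8 - \frac{1}{M}$ ($Q{\left(M,C \right)} = 8 - \frac{2}{M + M} = 8 - \frac{2}{2 M} = 8 - 2 \frac{1}{2 M} = 8 - \frac{1}{M}$)
$s = - \frac{1124915}{14}$ ($s = - 9955 \left(8 - \frac{1}{-14}\right) = - 9955 \left(8 - - \frac{1}{14}\right) = - 9955 \left(8 + \frac{1}{14}\right) = \left(-9955\right) \frac{113}{14} = - \frac{1124915}{14} \approx -80351.0$)
$\frac{4133 + s}{36236 - 49442} = \frac{4133 - \frac{1124915}{14}}{36236 - 49442} = - \frac{1067053}{14 \left(-13206\right)} = \left(- \frac{1067053}{14}\right) \left(- \frac{1}{13206}\right) = \frac{1067053}{184884}$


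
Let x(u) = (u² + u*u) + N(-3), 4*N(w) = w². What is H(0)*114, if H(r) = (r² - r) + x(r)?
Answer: 513/2 ≈ 256.50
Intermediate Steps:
N(w) = w²/4
x(u) = 9/4 + 2*u² (x(u) = (u² + u*u) + (¼)*(-3)² = (u² + u²) + (¼)*9 = 2*u² + 9/4 = 9/4 + 2*u²)
H(r) = 9/4 - r + 3*r² (H(r) = (r² - r) + (9/4 + 2*r²) = 9/4 - r + 3*r²)
H(0)*114 = (9/4 - 1*0 + 3*0²)*114 = (9/4 + 0 + 3*0)*114 = (9/4 + 0 + 0)*114 = (9/4)*114 = 513/2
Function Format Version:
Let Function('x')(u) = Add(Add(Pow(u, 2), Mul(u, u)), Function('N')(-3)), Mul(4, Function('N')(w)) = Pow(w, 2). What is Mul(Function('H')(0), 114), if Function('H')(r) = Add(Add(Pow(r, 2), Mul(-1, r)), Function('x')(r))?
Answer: Rational(513, 2) ≈ 256.50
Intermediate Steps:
Function('N')(w) = Mul(Rational(1, 4), Pow(w, 2))
Function('x')(u) = Add(Rational(9, 4), Mul(2, Pow(u, 2))) (Function('x')(u) = Add(Add(Pow(u, 2), Mul(u, u)), Mul(Rational(1, 4), Pow(-3, 2))) = Add(Add(Pow(u, 2), Pow(u, 2)), Mul(Rational(1, 4), 9)) = Add(Mul(2, Pow(u, 2)), Rational(9, 4)) = Add(Rational(9, 4), Mul(2, Pow(u, 2))))
Function('H')(r) = Add(Rational(9, 4), Mul(-1, r), Mul(3, Pow(r, 2))) (Function('H')(r) = Add(Add(Pow(r, 2), Mul(-1, r)), Add(Rational(9, 4), Mul(2, Pow(r, 2)))) = Add(Rational(9, 4), Mul(-1, r), Mul(3, Pow(r, 2))))
Mul(Function('H')(0), 114) = Mul(Add(Rational(9, 4), Mul(-1, 0), Mul(3, Pow(0, 2))), 114) = Mul(Add(Rational(9, 4), 0, Mul(3, 0)), 114) = Mul(Add(Rational(9, 4), 0, 0), 114) = Mul(Rational(9, 4), 114) = Rational(513, 2)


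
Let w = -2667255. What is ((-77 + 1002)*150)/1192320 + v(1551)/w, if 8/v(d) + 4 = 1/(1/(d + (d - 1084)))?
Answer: 4140802198883/35583144799680 ≈ 0.11637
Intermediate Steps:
v(d) = 8/(-1088 + 2*d) (v(d) = 8/(-4 + 1/(1/(d + (d - 1084)))) = 8/(-4 + 1/(1/(d + (-1084 + d)))) = 8/(-4 + 1/(1/(-1084 + 2*d))) = 8/(-4 + (-1084 + 2*d)) = 8/(-1088 + 2*d))
((-77 + 1002)*150)/1192320 + v(1551)/w = ((-77 + 1002)*150)/1192320 + (4/(-544 + 1551))/(-2667255) = (925*150)*(1/1192320) + (4/1007)*(-1/2667255) = 138750*(1/1192320) + (4*(1/1007))*(-1/2667255) = 4625/39744 + (4/1007)*(-1/2667255) = 4625/39744 - 4/2685925785 = 4140802198883/35583144799680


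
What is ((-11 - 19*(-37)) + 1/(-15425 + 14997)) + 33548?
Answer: 14654719/428 ≈ 34240.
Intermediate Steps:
((-11 - 19*(-37)) + 1/(-15425 + 14997)) + 33548 = ((-11 + 703) + 1/(-428)) + 33548 = (692 - 1/428) + 33548 = 296175/428 + 33548 = 14654719/428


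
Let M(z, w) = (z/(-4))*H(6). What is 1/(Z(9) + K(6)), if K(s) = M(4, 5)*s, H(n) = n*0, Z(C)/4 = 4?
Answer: 1/16 ≈ 0.062500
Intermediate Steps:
Z(C) = 16 (Z(C) = 4*4 = 16)
H(n) = 0
M(z, w) = 0 (M(z, w) = (z/(-4))*0 = (z*(-1/4))*0 = -z/4*0 = 0)
K(s) = 0 (K(s) = 0*s = 0)
1/(Z(9) + K(6)) = 1/(16 + 0) = 1/16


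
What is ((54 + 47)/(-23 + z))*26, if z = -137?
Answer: -1313/80 ≈ -16.413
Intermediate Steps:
((54 + 47)/(-23 + z))*26 = ((54 + 47)/(-23 - 137))*26 = (101/(-160))*26 = (101*(-1/160))*26 = -101/160*26 = -1313/80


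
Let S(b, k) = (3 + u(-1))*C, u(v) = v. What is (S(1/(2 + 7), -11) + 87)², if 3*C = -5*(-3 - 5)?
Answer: 116281/9 ≈ 12920.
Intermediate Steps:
C = 40/3 (C = (-5*(-3 - 5))/3 = (-5*(-8))/3 = (⅓)*40 = 40/3 ≈ 13.333)
S(b, k) = 80/3 (S(b, k) = (3 - 1)*(40/3) = 2*(40/3) = 80/3)
(S(1/(2 + 7), -11) + 87)² = (80/3 + 87)² = (341/3)² = 116281/9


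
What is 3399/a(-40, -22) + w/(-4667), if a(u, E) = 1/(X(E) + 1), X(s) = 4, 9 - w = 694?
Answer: 79316350/4667 ≈ 16995.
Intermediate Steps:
w = -685 (w = 9 - 1*694 = 9 - 694 = -685)
a(u, E) = ⅕ (a(u, E) = 1/(4 + 1) = 1/5 = ⅕)
3399/a(-40, -22) + w/(-4667) = 3399/(⅕) - 685/(-4667) = 3399*5 - 685*(-1/4667) = 16995 + 685/4667 = 79316350/4667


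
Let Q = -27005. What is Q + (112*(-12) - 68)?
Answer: -28417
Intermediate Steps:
Q + (112*(-12) - 68) = -27005 + (112*(-12) - 68) = -27005 + (-1344 - 68) = -27005 - 1412 = -28417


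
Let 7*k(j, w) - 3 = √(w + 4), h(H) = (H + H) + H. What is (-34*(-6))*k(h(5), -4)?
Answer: 612/7 ≈ 87.429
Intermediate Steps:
h(H) = 3*H (h(H) = 2*H + H = 3*H)
k(j, w) = 3/7 + √(4 + w)/7 (k(j, w) = 3/7 + √(w + 4)/7 = 3/7 + √(4 + w)/7)
(-34*(-6))*k(h(5), -4) = (-34*(-6))*(3/7 + √(4 - 4)/7) = 204*(3/7 + √0/7) = 204*(3/7 + (⅐)*0) = 204*(3/7 + 0) = 204*(3/7) = 612/7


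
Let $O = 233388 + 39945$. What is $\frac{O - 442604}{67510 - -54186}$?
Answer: $- \frac{169271}{121696} \approx -1.3909$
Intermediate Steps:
$O = 273333$
$\frac{O - 442604}{67510 - -54186} = \frac{273333 - 442604}{67510 - -54186} = - \frac{169271}{67510 + 54186} = - \frac{169271}{121696}$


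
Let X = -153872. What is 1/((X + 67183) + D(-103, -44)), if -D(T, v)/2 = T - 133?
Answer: -1/86217 ≈ -1.1599e-5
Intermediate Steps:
D(T, v) = 266 - 2*T (D(T, v) = -2*(T - 133) = -2*(-133 + T) = 266 - 2*T)
1/((X + 67183) + D(-103, -44)) = 1/((-153872 + 67183) + (266 - 2*(-103))) = 1/(-86689 + (266 + 206)) = 1/(-86689 + 472) = 1/(-86217) = -1/86217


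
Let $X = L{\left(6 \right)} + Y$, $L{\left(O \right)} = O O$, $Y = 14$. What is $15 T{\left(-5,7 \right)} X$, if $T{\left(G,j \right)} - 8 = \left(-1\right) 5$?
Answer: $2250$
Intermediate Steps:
$T{\left(G,j \right)} = 3$ ($T{\left(G,j \right)} = 8 - 5 = 3$)
$L{\left(O \right)} = O^{2}$
$X = 50$ ($X = 6^{2} + 14 = 36 + 14 = 50$)
$15 T{\left(-5,7 \right)} X = 15 \cdot 3 \cdot 50 = 45 \cdot 50 = 2250$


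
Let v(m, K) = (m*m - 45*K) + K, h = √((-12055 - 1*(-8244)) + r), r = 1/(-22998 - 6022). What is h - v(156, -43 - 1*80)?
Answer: -29748 + I*√802368328355/14510 ≈ -29748.0 + 61.733*I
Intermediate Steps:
r = -1/29020 (r = 1/(-29020) = -1/29020 ≈ -3.4459e-5)
h = I*√802368328355/14510 (h = √((-12055 - 1*(-8244)) - 1/29020) = √((-12055 + 8244) - 1/29020) = √(-3811 - 1/29020) = √(-110595221/29020) = I*√802368328355/14510 ≈ 61.733*I)
v(m, K) = m² - 44*K (v(m, K) = (m² - 45*K) + K = m² - 44*K)
h - v(156, -43 - 1*80) = I*√802368328355/14510 - (156² - 44*(-43 - 1*80)) = I*√802368328355/14510 - (24336 - 44*(-43 - 80)) = I*√802368328355/14510 - (24336 - 44*(-123)) = I*√802368328355/14510 - (24336 + 5412) = I*√802368328355/14510 - 1*29748 = I*√802368328355/14510 - 29748 = -29748 + I*√802368328355/14510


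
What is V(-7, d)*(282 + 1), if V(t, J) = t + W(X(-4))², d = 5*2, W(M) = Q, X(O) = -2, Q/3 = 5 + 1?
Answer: 89711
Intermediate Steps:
Q = 18 (Q = 3*(5 + 1) = 3*6 = 18)
W(M) = 18
d = 10
V(t, J) = 324 + t (V(t, J) = t + 18² = t + 324 = 324 + t)
V(-7, d)*(282 + 1) = (324 - 7)*(282 + 1) = 317*283 = 89711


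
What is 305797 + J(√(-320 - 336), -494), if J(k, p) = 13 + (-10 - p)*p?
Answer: 66714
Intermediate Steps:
J(k, p) = 13 + p*(-10 - p)
305797 + J(√(-320 - 336), -494) = 305797 + (13 - 1*(-494)² - 10*(-494)) = 305797 + (13 - 1*244036 + 4940) = 305797 + (13 - 244036 + 4940) = 305797 - 239083 = 66714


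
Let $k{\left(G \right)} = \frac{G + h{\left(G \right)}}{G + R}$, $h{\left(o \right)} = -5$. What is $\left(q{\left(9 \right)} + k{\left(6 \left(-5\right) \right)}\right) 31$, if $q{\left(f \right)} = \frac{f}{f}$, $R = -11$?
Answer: $\frac{2356}{41} \approx 57.463$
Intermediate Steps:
$q{\left(f \right)} = 1$
$k{\left(G \right)} = \frac{-5 + G}{-11 + G}$ ($k{\left(G \right)} = \frac{G - 5}{G - 11} = \frac{-5 + G}{-11 + G}$)
$\left(q{\left(9 \right)} + k{\left(6 \left(-5\right) \right)}\right) 31 = \left(1 + \frac{-5 + 6 \left(-5\right)}{-11 + 6 \left(-5\right)}\right) 31 = \left(1 + \frac{-5 - 30}{-11 - 30}\right) 31 = \left(1 + \frac{1}{-41} \left(-35\right)\right) 31 = \left(1 - - \frac{35}{41}\right) 31 = \left(1 + \frac{35}{41}\right) 31 = \frac{76}{41} \cdot 31 = \frac{2356}{41}$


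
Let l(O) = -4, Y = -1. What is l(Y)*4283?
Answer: -17132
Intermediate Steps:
l(Y)*4283 = -4*4283 = -17132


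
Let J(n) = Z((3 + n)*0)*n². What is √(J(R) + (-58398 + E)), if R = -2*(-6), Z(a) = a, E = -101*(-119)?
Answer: I*√46379 ≈ 215.36*I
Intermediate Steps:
E = 12019
R = 12
J(n) = 0 (J(n) = ((3 + n)*0)*n² = 0*n² = 0)
√(J(R) + (-58398 + E)) = √(0 + (-58398 + 12019)) = √(0 - 46379) = √(-46379) = I*√46379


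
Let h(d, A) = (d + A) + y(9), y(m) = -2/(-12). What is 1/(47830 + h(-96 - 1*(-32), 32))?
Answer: 6/286789 ≈ 2.0921e-5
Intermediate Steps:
y(m) = ⅙ (y(m) = -2*(-1/12) = ⅙)
h(d, A) = ⅙ + A + d (h(d, A) = (d + A) + ⅙ = (A + d) + ⅙ = ⅙ + A + d)
1/(47830 + h(-96 - 1*(-32), 32)) = 1/(47830 + (⅙ + 32 + (-96 - 1*(-32)))) = 1/(47830 + (⅙ + 32 + (-96 + 32))) = 1/(47830 + (⅙ + 32 - 64)) = 1/(47830 - 191/6) = 1/(286789/6) = 6/286789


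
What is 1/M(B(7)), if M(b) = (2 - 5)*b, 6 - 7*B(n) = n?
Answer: 7/3 ≈ 2.3333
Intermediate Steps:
B(n) = 6/7 - n/7
M(b) = -3*b
1/M(B(7)) = 1/(-3*(6/7 - ⅐*7)) = 1/(-3*(6/7 - 1)) = 1/(-3*(-⅐)) = 1/(3/7) = 7/3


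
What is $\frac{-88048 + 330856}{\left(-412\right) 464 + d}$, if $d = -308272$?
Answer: $- \frac{10117}{20810} \approx -0.48616$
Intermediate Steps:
$\frac{-88048 + 330856}{\left(-412\right) 464 + d} = \frac{-88048 + 330856}{\left(-412\right) 464 - 308272} = \frac{242808}{-191168 - 308272} = \frac{242808}{-499440} = 242808 \left(- \frac{1}{499440}\right) = - \frac{10117}{20810}$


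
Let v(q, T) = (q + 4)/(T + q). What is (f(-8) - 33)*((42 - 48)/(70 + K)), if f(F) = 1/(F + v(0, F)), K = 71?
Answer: 1126/799 ≈ 1.4093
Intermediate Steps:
v(q, T) = (4 + q)/(T + q)
f(F) = 1/(F + 4/F) (f(F) = 1/(F + (4 + 0)/(F + 0)) = 1/(F + 4/F))
(f(-8) - 33)*((42 - 48)/(70 + K)) = (-8/(4 + (-8)²) - 33)*((42 - 48)/(70 + 71)) = (-8/(4 + 64) - 33)*(-6/141) = (-8/68 - 33)*(-6*1/141) = (-8*1/68 - 33)*(-2/47) = (-2/17 - 33)*(-2/47) = -563/17*(-2/47) = 1126/799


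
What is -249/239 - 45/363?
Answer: -33714/28919 ≈ -1.1658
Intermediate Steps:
-249/239 - 45/363 = -249*1/239 - 45*1/363 = -249/239 - 15/121 = -33714/28919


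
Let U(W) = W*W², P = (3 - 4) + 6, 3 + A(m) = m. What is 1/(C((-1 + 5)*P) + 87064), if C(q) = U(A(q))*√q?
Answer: 21766/1774347179 - 4913*√5/3548694358 ≈ 9.1713e-6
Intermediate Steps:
A(m) = -3 + m
P = 5 (P = -1 + 6 = 5)
U(W) = W³
C(q) = √q*(-3 + q)³ (C(q) = (-3 + q)³*√q = √q*(-3 + q)³)
1/(C((-1 + 5)*P) + 87064) = 1/(√((-1 + 5)*5)*(-3 + (-1 + 5)*5)³ + 87064) = 1/(√(4*5)*(-3 + 4*5)³ + 87064) = 1/(√20*(-3 + 20)³ + 87064) = 1/((2*√5)*17³ + 87064) = 1/((2*√5)*4913 + 87064) = 1/(9826*√5 + 87064) = 1/(87064 + 9826*√5)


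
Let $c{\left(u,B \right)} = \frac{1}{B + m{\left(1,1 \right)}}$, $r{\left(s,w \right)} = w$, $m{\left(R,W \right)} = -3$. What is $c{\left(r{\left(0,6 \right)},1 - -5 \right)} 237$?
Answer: $79$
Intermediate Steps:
$c{\left(u,B \right)} = \frac{1}{-3 + B}$ ($c{\left(u,B \right)} = \frac{1}{B - 3} = \frac{1}{-3 + B}$)
$c{\left(r{\left(0,6 \right)},1 - -5 \right)} 237 = \frac{1}{-3 + \left(1 - -5\right)} 237 = \frac{1}{-3 + \left(1 + 5\right)} 237 = \frac{1}{-3 + 6} \cdot 237 = \frac{1}{3} \cdot 237 = 79$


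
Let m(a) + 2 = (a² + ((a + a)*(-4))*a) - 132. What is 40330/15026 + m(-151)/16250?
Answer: -872452883/122086250 ≈ -7.1462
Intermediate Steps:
m(a) = -134 - 7*a² (m(a) = -2 + ((a² + ((a + a)*(-4))*a) - 132) = -2 + ((a² + ((2*a)*(-4))*a) - 132) = -2 + ((a² + (-8*a)*a) - 132) = -2 + ((a² - 8*a²) - 132) = -2 + (-7*a² - 132) = -2 + (-132 - 7*a²) = -134 - 7*a²)
40330/15026 + m(-151)/16250 = 40330/15026 + (-134 - 7*(-151)²)/16250 = 40330*(1/15026) + (-134 - 7*22801)*(1/16250) = 20165/7513 + (-134 - 159607)*(1/16250) = 20165/7513 - 159741*1/16250 = 20165/7513 - 159741/16250 = -872452883/122086250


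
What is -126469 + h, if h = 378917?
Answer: 252448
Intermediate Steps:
-126469 + h = -126469 + 378917 = 252448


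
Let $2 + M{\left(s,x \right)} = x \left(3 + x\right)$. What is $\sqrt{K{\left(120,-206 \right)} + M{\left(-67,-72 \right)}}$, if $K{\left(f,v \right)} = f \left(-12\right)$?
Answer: $\sqrt{3526} \approx 59.38$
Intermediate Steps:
$M{\left(s,x \right)} = -2 + x \left(3 + x\right)$
$K{\left(f,v \right)} = - 12 f$
$\sqrt{K{\left(120,-206 \right)} + M{\left(-67,-72 \right)}} = \sqrt{\left(-12\right) 120 + \left(-2 + \left(-72\right)^{2} + 3 \left(-72\right)\right)} = \sqrt{-1440 - -4966} = \sqrt{-1440 + 4966} = \sqrt{3526}$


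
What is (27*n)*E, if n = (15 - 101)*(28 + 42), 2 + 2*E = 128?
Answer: -10240020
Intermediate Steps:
E = 63 (E = -1 + (½)*128 = -1 + 64 = 63)
n = -6020 (n = -86*70 = -6020)
(27*n)*E = (27*(-6020))*63 = -162540*63 = -10240020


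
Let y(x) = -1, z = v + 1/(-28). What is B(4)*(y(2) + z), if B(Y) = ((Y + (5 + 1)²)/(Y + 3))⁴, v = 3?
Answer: 35200000/16807 ≈ 2094.4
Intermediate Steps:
z = 83/28 (z = 3 + 1/(-28) = 3 - 1/28 = 83/28 ≈ 2.9643)
B(Y) = (36 + Y)⁴/(3 + Y)⁴ (B(Y) = ((Y + 6²)/(3 + Y))⁴ = ((Y + 36)/(3 + Y))⁴ = ((36 + Y)/(3 + Y))⁴ = (36 + Y)⁴/(3 + Y)⁴)
B(4)*(y(2) + z) = ((36 + 4)⁴/(3 + 4)⁴)*(-1 + 83/28) = (40⁴/7⁴)*(55/28) = ((1/2401)*2560000)*(55/28) = (2560000/2401)*(55/28) = 35200000/16807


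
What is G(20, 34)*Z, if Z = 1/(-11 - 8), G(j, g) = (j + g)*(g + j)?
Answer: -2916/19 ≈ -153.47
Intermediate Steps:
G(j, g) = (g + j)² (G(j, g) = (g + j)*(g + j) = (g + j)²)
Z = -1/19 (Z = 1/(-19) = -1/19 ≈ -0.052632)
G(20, 34)*Z = (34 + 20)²*(-1/19) = 54²*(-1/19) = 2916*(-1/19) = -2916/19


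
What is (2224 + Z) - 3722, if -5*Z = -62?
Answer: -7428/5 ≈ -1485.6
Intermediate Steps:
Z = 62/5 (Z = -⅕*(-62) = 62/5 ≈ 12.400)
(2224 + Z) - 3722 = (2224 + 62/5) - 3722 = 11182/5 - 3722 = -7428/5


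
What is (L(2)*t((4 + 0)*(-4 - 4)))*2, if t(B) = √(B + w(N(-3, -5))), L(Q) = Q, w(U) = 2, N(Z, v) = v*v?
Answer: 4*I*√30 ≈ 21.909*I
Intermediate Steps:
N(Z, v) = v²
t(B) = √(2 + B) (t(B) = √(B + 2) = √(2 + B))
(L(2)*t((4 + 0)*(-4 - 4)))*2 = (2*√(2 + (4 + 0)*(-4 - 4)))*2 = (2*√(2 + 4*(-8)))*2 = (2*√(2 - 32))*2 = (2*√(-30))*2 = (2*(I*√30))*2 = (2*I*√30)*2 = 4*I*√30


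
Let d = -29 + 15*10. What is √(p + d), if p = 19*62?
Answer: √1299 ≈ 36.042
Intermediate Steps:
d = 121 (d = -29 + 150 = 121)
p = 1178
√(p + d) = √(1178 + 121) = √1299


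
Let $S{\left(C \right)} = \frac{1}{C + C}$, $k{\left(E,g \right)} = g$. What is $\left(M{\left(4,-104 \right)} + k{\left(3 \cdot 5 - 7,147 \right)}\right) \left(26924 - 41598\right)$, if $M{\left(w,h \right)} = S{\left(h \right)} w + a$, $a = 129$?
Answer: $- \frac{105293287}{26} \approx -4.0497 \cdot 10^{6}$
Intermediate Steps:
$S{\left(C \right)} = \frac{1}{2 C}$
$M{\left(w,h \right)} = 129 + \frac{w}{2 h}$ ($M{\left(w,h \right)} = \frac{1}{2 h} w + 129 = \frac{w}{2 h} + 129 = 129 + \frac{w}{2 h}$)
$\left(M{\left(4,-104 \right)} + k{\left(3 \cdot 5 - 7,147 \right)}\right) \left(26924 - 41598\right) = \left(\left(129 + \frac{1}{2} \cdot 4 \frac{1}{-104}\right) + 147\right) \left(26924 - 41598\right) = \left(\left(129 + \frac{1}{2} \cdot 4 \left(- \frac{1}{104}\right)\right) + 147\right) \left(-14674\right) = \left(\left(129 - \frac{1}{52}\right) + 147\right) \left(-14674\right) = \left(\frac{6707}{52} + 147\right) \left(-14674\right) = \frac{14351}{52} \left(-14674\right) = - \frac{105293287}{26}$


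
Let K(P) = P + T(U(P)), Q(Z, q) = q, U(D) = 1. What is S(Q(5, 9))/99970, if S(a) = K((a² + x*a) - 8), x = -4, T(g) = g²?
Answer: 19/49985 ≈ 0.00038011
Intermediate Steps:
K(P) = 1 + P (K(P) = P + 1² = P + 1 = 1 + P)
S(a) = -7 + a² - 4*a (S(a) = 1 + ((a² - 4*a) - 8) = 1 + (-8 + a² - 4*a) = -7 + a² - 4*a)
S(Q(5, 9))/99970 = (-7 + 9² - 4*9)/99970 = (-7 + 81 - 36)*(1/99970) = 38*(1/99970) = 19/49985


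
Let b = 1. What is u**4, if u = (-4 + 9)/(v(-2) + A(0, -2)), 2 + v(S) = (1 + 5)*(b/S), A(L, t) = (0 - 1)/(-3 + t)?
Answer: 390625/331776 ≈ 1.1774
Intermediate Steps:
A(L, t) = -1/(-3 + t)
v(S) = -2 + 6/S (v(S) = -2 + (1 + 5)*(1/S) = -2 + 6/S)
u = -25/24 (u = (-4 + 9)/((-2 + 6/(-2)) - 1/(-3 - 2)) = 5/((-2 + 6*(-1/2)) - 1/(-5)) = 5/((-2 - 3) - 1*(-1/5)) = 5/(-5 + 1/5) = 5/(-24/5) = 5*(-5/24) = -25/24 ≈ -1.0417)
u**4 = (-25/24)**4 = 390625/331776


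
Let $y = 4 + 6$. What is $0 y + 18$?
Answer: $18$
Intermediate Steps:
$y = 10$
$0 y + 18 = 0 \cdot 10 + 18 = 0 + 18 = 18$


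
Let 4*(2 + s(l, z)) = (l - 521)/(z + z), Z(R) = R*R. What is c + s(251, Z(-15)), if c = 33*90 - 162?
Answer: 56117/20 ≈ 2805.9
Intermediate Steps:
Z(R) = R**2
s(l, z) = -2 + (-521 + l)/(8*z) (s(l, z) = -2 + ((l - 521)/(z + z))/4 = -2 + ((-521 + l)/((2*z)))/4 = -2 + ((-521 + l)*(1/(2*z)))/4 = -2 + ((-521 + l)/(2*z))/4 = -2 + (-521 + l)/(8*z))
c = 2808 (c = 2970 - 162 = 2808)
c + s(251, Z(-15)) = 2808 + (-521 + 251 - 16*(-15)**2)/(8*((-15)**2)) = 2808 + (1/8)*(-521 + 251 - 16*225)/225 = 2808 + (1/8)*(1/225)*(-521 + 251 - 3600) = 2808 + (1/8)*(1/225)*(-3870) = 2808 - 43/20 = 56117/20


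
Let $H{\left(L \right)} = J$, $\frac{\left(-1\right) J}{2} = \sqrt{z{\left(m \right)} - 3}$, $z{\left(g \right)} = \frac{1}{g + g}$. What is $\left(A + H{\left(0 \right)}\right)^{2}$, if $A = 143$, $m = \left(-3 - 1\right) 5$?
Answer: $\frac{204369}{10} - \frac{1573 i \sqrt{10}}{5} \approx 20437.0 - 994.85 i$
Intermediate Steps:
$m = -20$ ($m = \left(-4\right) 5 = -20$)
$z{\left(g \right)} = \frac{1}{2 g}$
$J = - \frac{11 i \sqrt{10}}{10}$ ($J = - 2 \sqrt{\frac{1}{2 \left(-20\right)} - 3} = - 2 \sqrt{\frac{1}{2} \left(- \frac{1}{20}\right) - 3} = - 2 \sqrt{- \frac{1}{40} - 3} = - 2 \sqrt{- \frac{121}{40}} = - 2 \frac{11 i \sqrt{10}}{20} = - \frac{11 i \sqrt{10}}{10} \approx - 3.4785 i$)
$H{\left(L \right)} = - \frac{11 i \sqrt{10}}{10}$
$\left(A + H{\left(0 \right)}\right)^{2} = \left(143 - \frac{11 i \sqrt{10}}{10}\right)^{2}$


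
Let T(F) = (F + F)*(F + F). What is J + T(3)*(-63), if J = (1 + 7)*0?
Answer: -2268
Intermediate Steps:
T(F) = 4*F² (T(F) = (2*F)*(2*F) = 4*F²)
J = 0 (J = 8*0 = 0)
J + T(3)*(-63) = 0 + (4*3²)*(-63) = 0 + (4*9)*(-63) = 0 + 36*(-63) = 0 - 2268 = -2268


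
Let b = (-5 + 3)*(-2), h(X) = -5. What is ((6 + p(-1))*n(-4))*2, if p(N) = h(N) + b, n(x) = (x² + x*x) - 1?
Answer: 310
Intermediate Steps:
n(x) = -1 + 2*x² (n(x) = (x² + x²) - 1 = 2*x² - 1 = -1 + 2*x²)
b = 4 (b = -2*(-2) = 4)
p(N) = -1 (p(N) = -5 + 4 = -1)
((6 + p(-1))*n(-4))*2 = ((6 - 1)*(-1 + 2*(-4)²))*2 = (5*(-1 + 2*16))*2 = (5*(-1 + 32))*2 = (5*31)*2 = 155*2 = 310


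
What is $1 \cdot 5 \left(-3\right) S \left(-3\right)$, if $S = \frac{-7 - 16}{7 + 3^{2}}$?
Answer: $- \frac{1035}{16} \approx -64.688$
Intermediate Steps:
$S = - \frac{23}{16}$ ($S = - \frac{23}{7 + 9} = - \frac{23}{16} \approx -1.4375$)
$1 \cdot 5 \left(-3\right) S \left(-3\right) = 1 \cdot 5 \left(-3\right) \left(- \frac{23}{16}\right) \left(-3\right) = 5 \left(-3\right) \left(- \frac{23}{16}\right) \left(-3\right) = \left(-15\right) \left(- \frac{23}{16}\right) \left(-3\right) = \frac{345}{16} \left(-3\right) = - \frac{1035}{16}$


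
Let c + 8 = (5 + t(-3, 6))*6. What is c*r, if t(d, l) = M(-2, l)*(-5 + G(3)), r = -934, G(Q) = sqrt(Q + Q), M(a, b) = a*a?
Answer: 91532 - 22416*sqrt(6) ≈ 36624.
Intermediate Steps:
M(a, b) = a**2
G(Q) = sqrt(2)*sqrt(Q) (G(Q) = sqrt(2*Q) = sqrt(2)*sqrt(Q))
t(d, l) = -20 + 4*sqrt(6) (t(d, l) = (-2)**2*(-5 + sqrt(2)*sqrt(3)) = 4*(-5 + sqrt(6)) = -20 + 4*sqrt(6))
c = -98 + 24*sqrt(6) (c = -8 + (5 + (-20 + 4*sqrt(6)))*6 = -8 + (-15 + 4*sqrt(6))*6 = -8 + (-90 + 24*sqrt(6)) = -98 + 24*sqrt(6) ≈ -39.212)
c*r = (-98 + 24*sqrt(6))*(-934) = 91532 - 22416*sqrt(6)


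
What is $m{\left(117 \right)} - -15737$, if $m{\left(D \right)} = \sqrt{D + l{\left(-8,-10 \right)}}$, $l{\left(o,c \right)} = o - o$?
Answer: $15737 + 3 \sqrt{13} \approx 15748.0$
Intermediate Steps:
$l{\left(o,c \right)} = 0$
$m{\left(D \right)} = \sqrt{D}$ ($m{\left(D \right)} = \sqrt{D + 0} = \sqrt{D}$)
$m{\left(117 \right)} - -15737 = \sqrt{117} - -15737 = 3 \sqrt{13} + 15737 = 15737 + 3 \sqrt{13}$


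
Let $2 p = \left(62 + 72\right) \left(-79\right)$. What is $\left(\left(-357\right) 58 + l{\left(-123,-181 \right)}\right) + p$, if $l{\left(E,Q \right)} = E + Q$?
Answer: $-26303$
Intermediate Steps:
$p = -5293$ ($p = \frac{\left(62 + 72\right) \left(-79\right)}{2} = \frac{134 \left(-79\right)}{2} = \frac{1}{2} \left(-10586\right) = -5293$)
$\left(\left(-357\right) 58 + l{\left(-123,-181 \right)}\right) + p = \left(\left(-357\right) 58 - 304\right) - 5293 = \left(-20706 - 304\right) - 5293 = -21010 - 5293 = -26303$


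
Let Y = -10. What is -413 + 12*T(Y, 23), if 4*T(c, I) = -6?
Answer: -431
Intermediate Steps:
T(c, I) = -3/2 (T(c, I) = (1/4)*(-6) = -3/2)
-413 + 12*T(Y, 23) = -413 + 12*(-3/2) = -413 - 18 = -431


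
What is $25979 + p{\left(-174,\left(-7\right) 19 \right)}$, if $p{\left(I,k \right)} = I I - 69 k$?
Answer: $65432$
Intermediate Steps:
$p{\left(I,k \right)} = I^{2} - 69 k$
$25979 + p{\left(-174,\left(-7\right) 19 \right)} = 25979 + \left(\left(-174\right)^{2} - 69 \left(\left(-7\right) 19\right)\right) = 25979 + \left(30276 - -9177\right) = 25979 + \left(30276 + 9177\right) = 25979 + 39453 = 65432$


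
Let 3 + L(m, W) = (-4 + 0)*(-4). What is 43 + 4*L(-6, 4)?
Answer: 95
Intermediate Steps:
L(m, W) = 13 (L(m, W) = -3 + (-4 + 0)*(-4) = -3 - 4*(-4) = -3 + 16 = 13)
43 + 4*L(-6, 4) = 43 + 4*13 = 43 + 52 = 95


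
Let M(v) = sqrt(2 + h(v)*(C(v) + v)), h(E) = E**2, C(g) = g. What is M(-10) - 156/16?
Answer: -39/4 + 3*I*sqrt(222) ≈ -9.75 + 44.699*I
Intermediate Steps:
M(v) = sqrt(2 + 2*v**3) (M(v) = sqrt(2 + v**2*(v + v)) = sqrt(2 + v**2*(2*v)) = sqrt(2 + 2*v**3))
M(-10) - 156/16 = sqrt(2 + 2*(-10)**3) - 156/16 = sqrt(2 + 2*(-1000)) - 156*1/16 = sqrt(2 - 2000) - 39/4 = sqrt(-1998) - 39/4 = 3*I*sqrt(222) - 39/4 = -39/4 + 3*I*sqrt(222)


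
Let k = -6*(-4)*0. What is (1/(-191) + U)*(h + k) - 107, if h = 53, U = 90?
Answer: 890580/191 ≈ 4662.7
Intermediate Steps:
k = 0 (k = 24*0 = 0)
(1/(-191) + U)*(h + k) - 107 = (1/(-191) + 90)*(53 + 0) - 107 = (-1/191 + 90)*53 - 107 = (17189/191)*53 - 107 = 911017/191 - 107 = 890580/191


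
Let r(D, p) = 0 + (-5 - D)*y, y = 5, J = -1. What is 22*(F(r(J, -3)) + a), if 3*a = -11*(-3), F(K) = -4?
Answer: 154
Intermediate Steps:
r(D, p) = -25 - 5*D (r(D, p) = 0 + (-5 - D)*5 = 0 + (-25 - 5*D) = -25 - 5*D)
a = 11 (a = (-11*(-3))/3 = (1/3)*33 = 11)
22*(F(r(J, -3)) + a) = 22*(-4 + 11) = 22*7 = 154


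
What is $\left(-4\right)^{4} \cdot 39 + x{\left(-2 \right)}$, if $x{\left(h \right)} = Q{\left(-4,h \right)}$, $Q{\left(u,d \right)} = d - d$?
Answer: $9984$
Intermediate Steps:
$Q{\left(u,d \right)} = 0$
$x{\left(h \right)} = 0$
$\left(-4\right)^{4} \cdot 39 + x{\left(-2 \right)} = \left(-4\right)^{4} \cdot 39 + 0 = 256 \cdot 39 + 0 = 9984 + 0 = 9984$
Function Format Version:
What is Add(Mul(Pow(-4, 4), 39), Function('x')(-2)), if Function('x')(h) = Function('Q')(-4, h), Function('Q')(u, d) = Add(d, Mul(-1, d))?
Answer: 9984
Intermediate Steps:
Function('Q')(u, d) = 0
Function('x')(h) = 0
Add(Mul(Pow(-4, 4), 39), Function('x')(-2)) = Add(Mul(Pow(-4, 4), 39), 0) = Add(Mul(256, 39), 0) = Add(9984, 0) = 9984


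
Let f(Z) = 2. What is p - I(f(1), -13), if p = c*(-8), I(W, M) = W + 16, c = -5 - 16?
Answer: 150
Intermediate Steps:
c = -21
I(W, M) = 16 + W
p = 168 (p = -21*(-8) = 168)
p - I(f(1), -13) = 168 - (16 + 2) = 168 - 1*18 = 168 - 18 = 150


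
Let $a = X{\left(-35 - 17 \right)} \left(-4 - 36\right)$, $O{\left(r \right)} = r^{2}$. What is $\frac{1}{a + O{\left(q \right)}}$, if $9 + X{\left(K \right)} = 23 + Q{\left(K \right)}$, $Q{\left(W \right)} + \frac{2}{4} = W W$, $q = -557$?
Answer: $\frac{1}{201549} \approx 4.9616 \cdot 10^{-6}$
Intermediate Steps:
$Q{\left(W \right)} = - \frac{1}{2} + W^{2}$ ($Q{\left(W \right)} = - \frac{1}{2} + W W = - \frac{1}{2} + W^{2}$)
$X{\left(K \right)} = \frac{27}{2} + K^{2}$ ($X{\left(K \right)} = -9 + \left(23 + \left(- \frac{1}{2} + K^{2}\right)\right) = -9 + \left(\frac{45}{2} + K^{2}\right) = \frac{27}{2} + K^{2}$)
$a = -108700$ ($a = \left(\frac{27}{2} + \left(-35 - 17\right)^{2}\right) \left(-4 - 36\right) = \left(\frac{27}{2} + \left(-52\right)^{2}\right) \left(-4 - 36\right) = \left(\frac{27}{2} + 2704\right) \left(-40\right) = \frac{5435}{2} \left(-40\right) = -108700$)
$\frac{1}{a + O{\left(q \right)}} = \frac{1}{-108700 + \left(-557\right)^{2}} = \frac{1}{-108700 + 310249} = \frac{1}{201549}$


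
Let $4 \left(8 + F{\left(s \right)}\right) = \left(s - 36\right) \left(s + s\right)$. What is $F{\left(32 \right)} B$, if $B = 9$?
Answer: $-648$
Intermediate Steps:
$F{\left(s \right)} = -8 + \frac{s \left(-36 + s\right)}{2}$ ($F{\left(s \right)} = -8 + \frac{\left(s - 36\right) \left(s + s\right)}{4} = -8 + \frac{\left(-36 + s\right) 2 s}{4} = -8 + \frac{2 s \left(-36 + s\right)}{4} = -8 + \frac{s \left(-36 + s\right)}{2}$)
$F{\left(32 \right)} B = \left(-8 + \frac{32^{2}}{2} - 576\right) 9 = \left(-8 + \frac{1}{2} \cdot 1024 - 576\right) 9 = \left(-8 + 512 - 576\right) 9 = \left(-72\right) 9 = -648$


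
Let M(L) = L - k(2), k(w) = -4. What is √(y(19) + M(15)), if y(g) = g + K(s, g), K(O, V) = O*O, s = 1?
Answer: √39 ≈ 6.2450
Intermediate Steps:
K(O, V) = O²
y(g) = 1 + g (y(g) = g + 1² = g + 1 = 1 + g)
M(L) = 4 + L (M(L) = L - 1*(-4) = L + 4 = 4 + L)
√(y(19) + M(15)) = √((1 + 19) + (4 + 15)) = √(20 + 19) = √39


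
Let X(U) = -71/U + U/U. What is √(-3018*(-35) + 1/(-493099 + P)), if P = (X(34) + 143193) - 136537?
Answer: 2*√7223554970646952566/16539099 ≈ 325.01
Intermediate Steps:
X(U) = 1 - 71/U (X(U) = -71/U + 1 = 1 - 71/U)
P = 226267/34 (P = ((-71 + 34)/34 + 143193) - 136537 = ((1/34)*(-37) + 143193) - 136537 = (-37/34 + 143193) - 136537 = 4868525/34 - 136537 = 226267/34 ≈ 6654.9)
√(-3018*(-35) + 1/(-493099 + P)) = √(-3018*(-35) + 1/(-493099 + 226267/34)) = √(105630 + 1/(-16539099/34)) = √(105630 - 34/16539099) = √(1747025027336/16539099) = 2*√7223554970646952566/16539099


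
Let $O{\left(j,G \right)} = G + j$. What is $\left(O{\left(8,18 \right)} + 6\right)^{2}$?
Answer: $1024$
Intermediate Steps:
$\left(O{\left(8,18 \right)} + 6\right)^{2} = \left(\left(18 + 8\right) + 6\right)^{2} = \left(26 + 6\right)^{2} = 32^{2} = 1024$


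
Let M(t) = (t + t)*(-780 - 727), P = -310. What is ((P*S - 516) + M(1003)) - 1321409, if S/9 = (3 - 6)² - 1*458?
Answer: -3092257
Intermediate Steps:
S = -4041 (S = 9*((3 - 6)² - 1*458) = 9*((-3)² - 458) = 9*(9 - 458) = 9*(-449) = -4041)
M(t) = -3014*t (M(t) = (2*t)*(-1507) = -3014*t)
((P*S - 516) + M(1003)) - 1321409 = ((-310*(-4041) - 516) - 3014*1003) - 1321409 = ((1252710 - 516) - 3023042) - 1321409 = (1252194 - 3023042) - 1321409 = -1770848 - 1321409 = -3092257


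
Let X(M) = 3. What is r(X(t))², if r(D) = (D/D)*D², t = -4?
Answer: 81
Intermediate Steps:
r(D) = D² (r(D) = 1*D² = D²)
r(X(t))² = (3²)² = 9² = 81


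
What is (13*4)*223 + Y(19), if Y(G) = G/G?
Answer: 11597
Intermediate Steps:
Y(G) = 1
(13*4)*223 + Y(19) = (13*4)*223 + 1 = 52*223 + 1 = 11596 + 1 = 11597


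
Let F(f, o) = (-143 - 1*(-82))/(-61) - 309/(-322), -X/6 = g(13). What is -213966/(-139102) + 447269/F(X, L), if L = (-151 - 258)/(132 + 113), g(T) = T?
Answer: 10016845508791/43886681 ≈ 2.2824e+5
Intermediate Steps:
X = -78 (X = -6*13 = -78)
L = -409/245 ≈ -1.6694
F(f, o) = 631/322 (F(f, o) = (-143 + 82)*(-1/61) - 309*(-1/322) = -61*(-1/61) + 309/322 = 1 + 309/322 = 631/322)
-213966/(-139102) + 447269/F(X, L) = -213966/(-139102) + 447269/(631/322) = -213966*(-1/139102) + 447269*(322/631) = 106983/69551 + 144020618/631 = 10016845508791/43886681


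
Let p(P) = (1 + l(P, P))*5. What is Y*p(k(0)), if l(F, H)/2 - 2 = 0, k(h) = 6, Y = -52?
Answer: -1300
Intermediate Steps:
l(F, H) = 4 (l(F, H) = 4 + 2*0 = 4 + 0 = 4)
p(P) = 25 (p(P) = (1 + 4)*5 = 5*5 = 25)
Y*p(k(0)) = -52*25 = -1300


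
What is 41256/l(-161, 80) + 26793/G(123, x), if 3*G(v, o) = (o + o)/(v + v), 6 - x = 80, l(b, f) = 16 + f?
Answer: -19709631/148 ≈ -1.3317e+5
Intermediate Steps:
x = -74 (x = 6 - 1*80 = 6 - 80 = -74)
G(v, o) = o/(3*v) (G(v, o) = ((o + o)/(v + v))/3 = ((2*o)/((2*v)))/3 = ((2*o)*(1/(2*v)))/3 = (o/v)/3 = o/(3*v))
41256/l(-161, 80) + 26793/G(123, x) = 41256/(16 + 80) + 26793/(((1/3)*(-74)/123)) = 41256/96 + 26793/(((1/3)*(-74)*(1/123))) = 41256*(1/96) + 26793/(-74/369) = 1719/4 + 26793*(-369/74) = 1719/4 - 9886617/74 = -19709631/148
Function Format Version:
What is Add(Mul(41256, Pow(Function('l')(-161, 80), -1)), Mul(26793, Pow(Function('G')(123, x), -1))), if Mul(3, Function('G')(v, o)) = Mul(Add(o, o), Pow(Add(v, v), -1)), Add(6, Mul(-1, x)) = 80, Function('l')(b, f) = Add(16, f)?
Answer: Rational(-19709631, 148) ≈ -1.3317e+5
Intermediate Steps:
x = -74 (x = Add(6, Mul(-1, 80)) = Add(6, -80) = -74)
Function('G')(v, o) = Mul(Rational(1, 3), o, Pow(v, -1)) (Function('G')(v, o) = Mul(Rational(1, 3), Mul(Add(o, o), Pow(Add(v, v), -1))) = Mul(Rational(1, 3), Mul(Mul(2, o), Pow(Mul(2, v), -1))) = Mul(Rational(1, 3), Mul(Mul(2, o), Mul(Rational(1, 2), Pow(v, -1)))) = Mul(Rational(1, 3), Mul(o, Pow(v, -1))) = Mul(Rational(1, 3), o, Pow(v, -1)))
Add(Mul(41256, Pow(Function('l')(-161, 80), -1)), Mul(26793, Pow(Function('G')(123, x), -1))) = Add(Mul(41256, Pow(Add(16, 80), -1)), Mul(26793, Pow(Mul(Rational(1, 3), -74, Pow(123, -1)), -1))) = Add(Mul(41256, Pow(96, -1)), Mul(26793, Pow(Mul(Rational(1, 3), -74, Rational(1, 123)), -1))) = Add(Mul(41256, Rational(1, 96)), Mul(26793, Pow(Rational(-74, 369), -1))) = Add(Rational(1719, 4), Mul(26793, Rational(-369, 74))) = Add(Rational(1719, 4), Rational(-9886617, 74)) = Rational(-19709631, 148)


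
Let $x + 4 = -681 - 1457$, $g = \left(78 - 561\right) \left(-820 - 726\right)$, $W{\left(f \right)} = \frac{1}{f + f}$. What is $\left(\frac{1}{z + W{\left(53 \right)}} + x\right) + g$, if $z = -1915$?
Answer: $\frac{151140737558}{202989} \approx 7.4458 \cdot 10^{5}$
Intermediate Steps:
$W{\left(f \right)} = \frac{1}{2 f}$
$g = 746718$ ($g = \left(-483\right) \left(-1546\right) = 746718$)
$x = -2142$ ($x = -4 - 2138 = -2142$)
$\left(\frac{1}{z + W{\left(53 \right)}} + x\right) + g = \left(\frac{1}{-1915 + \frac{1}{2 \cdot 53}} - 2142\right) + 746718 = \left(\frac{1}{-1915 + \frac{1}{2} \cdot \frac{1}{53}} - 2142\right) + 746718 = \left(\frac{1}{-1915 + \frac{1}{106}} - 2142\right) + 746718 = \left(\frac{1}{- \frac{202989}{106}} - 2142\right) + 746718 = \left(- \frac{106}{202989} - 2142\right) + 746718 = - \frac{434802544}{202989} + 746718 = \frac{151140737558}{202989}$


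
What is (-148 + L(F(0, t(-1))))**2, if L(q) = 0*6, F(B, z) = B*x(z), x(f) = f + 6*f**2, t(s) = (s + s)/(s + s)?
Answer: 21904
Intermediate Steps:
t(s) = 1 (t(s) = (2*s)/((2*s)) = (2*s)*(1/(2*s)) = 1)
F(B, z) = B*z*(1 + 6*z) (F(B, z) = B*(z*(1 + 6*z)) = B*z*(1 + 6*z))
L(q) = 0
(-148 + L(F(0, t(-1))))**2 = (-148 + 0)**2 = (-148)**2 = 21904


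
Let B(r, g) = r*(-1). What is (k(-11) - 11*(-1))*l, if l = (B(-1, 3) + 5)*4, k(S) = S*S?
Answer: 3168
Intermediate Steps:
B(r, g) = -r
k(S) = S**2
l = 24 (l = (-1*(-1) + 5)*4 = (1 + 5)*4 = 6*4 = 24)
(k(-11) - 11*(-1))*l = ((-11)**2 - 11*(-1))*24 = (121 + 11)*24 = 132*24 = 3168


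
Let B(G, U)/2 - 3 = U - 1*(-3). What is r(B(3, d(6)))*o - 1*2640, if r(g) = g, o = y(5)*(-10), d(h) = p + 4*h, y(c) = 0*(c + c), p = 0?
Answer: -2640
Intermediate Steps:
y(c) = 0 (y(c) = 0*(2*c) = 0)
d(h) = 4*h (d(h) = 0 + 4*h = 4*h)
B(G, U) = 12 + 2*U (B(G, U) = 6 + 2*(U - 1*(-3)) = 6 + 2*(U + 3) = 6 + 2*(3 + U) = 6 + (6 + 2*U) = 12 + 2*U)
o = 0 (o = 0*(-10) = 0)
r(B(3, d(6)))*o - 1*2640 = (12 + 2*(4*6))*0 - 1*2640 = (12 + 2*24)*0 - 2640 = (12 + 48)*0 - 2640 = 60*0 - 2640 = 0 - 2640 = -2640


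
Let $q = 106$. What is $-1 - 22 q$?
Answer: $-2333$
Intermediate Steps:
$-1 - 22 q = -1 - 2332 = -2333$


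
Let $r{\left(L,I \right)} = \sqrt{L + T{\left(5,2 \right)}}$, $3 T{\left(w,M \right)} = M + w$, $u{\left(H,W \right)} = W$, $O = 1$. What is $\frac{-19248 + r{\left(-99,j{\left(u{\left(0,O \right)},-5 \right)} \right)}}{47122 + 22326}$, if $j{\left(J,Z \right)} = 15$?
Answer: $- \frac{2406}{8681} + \frac{i \sqrt{870}}{208344} \approx -0.27716 + 0.00014157 i$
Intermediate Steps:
$T{\left(w,M \right)} = \frac{M}{3} + \frac{w}{3}$ ($T{\left(w,M \right)} = \frac{M + w}{3} = \frac{M}{3} + \frac{w}{3}$)
$r{\left(L,I \right)} = \sqrt{\frac{7}{3} + L}$ ($r{\left(L,I \right)} = \sqrt{L + \left(\frac{1}{3} \cdot 2 + \frac{1}{3} \cdot 5\right)} = \sqrt{L + \left(\frac{2}{3} + \frac{5}{3}\right)} = \sqrt{L + \frac{7}{3}} = \sqrt{\frac{7}{3} + L}$)
$\frac{-19248 + r{\left(-99,j{\left(u{\left(0,O \right)},-5 \right)} \right)}}{47122 + 22326} = \frac{-19248 + \frac{\sqrt{21 + 9 \left(-99\right)}}{3}}{47122 + 22326} = \frac{-19248 + \frac{\sqrt{21 - 891}}{3}}{69448} = \left(-19248 + \frac{\sqrt{-870}}{3}\right) \frac{1}{69448} = \left(-19248 + \frac{i \sqrt{870}}{3}\right) \frac{1}{69448} = - \frac{2406}{8681} + \frac{i \sqrt{870}}{208344}$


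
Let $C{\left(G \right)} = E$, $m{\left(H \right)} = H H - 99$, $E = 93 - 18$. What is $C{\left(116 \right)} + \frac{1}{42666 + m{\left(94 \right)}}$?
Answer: $\frac{3855226}{51403} \approx 75.0$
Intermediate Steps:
$E = 75$ ($E = 93 - 18 = 75$)
$m{\left(H \right)} = -99 + H^{2}$ ($m{\left(H \right)} = H^{2} - 99 = -99 + H^{2}$)
$C{\left(G \right)} = 75$
$C{\left(116 \right)} + \frac{1}{42666 + m{\left(94 \right)}} = 75 + \frac{1}{42666 - \left(99 - 94^{2}\right)} = 75 + \frac{1}{42666 + \left(-99 + 8836\right)} = 75 + \frac{1}{42666 + 8737} = 75 + \frac{1}{51403} = \frac{3855226}{51403}$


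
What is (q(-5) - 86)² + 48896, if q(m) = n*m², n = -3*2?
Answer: 104592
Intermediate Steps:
n = -6
q(m) = -6*m²
(q(-5) - 86)² + 48896 = (-6*(-5)² - 86)² + 48896 = (-6*25 - 86)² + 48896 = (-150 - 86)² + 48896 = (-236)² + 48896 = 55696 + 48896 = 104592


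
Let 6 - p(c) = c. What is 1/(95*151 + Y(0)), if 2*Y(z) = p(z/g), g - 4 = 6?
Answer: 1/14348 ≈ 6.9696e-5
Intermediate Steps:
g = 10 (g = 4 + 6 = 10)
p(c) = 6 - c
Y(z) = 3 - z/20 (Y(z) = (6 - z/10)/2 = 3 - z/20)
1/(95*151 + Y(0)) = 1/(95*151 + (3 - 1/20*0)) = 1/(14345 + (3 + 0)) = 1/(14345 + 3) = 1/14348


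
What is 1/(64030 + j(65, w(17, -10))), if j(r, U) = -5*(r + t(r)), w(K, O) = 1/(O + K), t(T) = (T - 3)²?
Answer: 1/44485 ≈ 2.2479e-5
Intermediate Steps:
t(T) = (-3 + T)²
w(K, O) = 1/(K + O)
j(r, U) = -5*r - 5*(-3 + r)² (j(r, U) = -5*(r + (-3 + r)²) = -5*r - 5*(-3 + r)²)
1/(64030 + j(65, w(17, -10))) = 1/(64030 + (-5*65 - 5*(-3 + 65)²)) = 1/(64030 + (-325 - 5*62²)) = 1/(64030 + (-325 - 5*3844)) = 1/(64030 + (-325 - 19220)) = 1/(64030 - 19545) = 1/44485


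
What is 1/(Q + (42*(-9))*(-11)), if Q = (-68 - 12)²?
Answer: 1/10558 ≈ 9.4715e-5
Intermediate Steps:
Q = 6400 (Q = (-80)² = 6400)
1/(Q + (42*(-9))*(-11)) = 1/(6400 + (42*(-9))*(-11)) = 1/(6400 - 378*(-11)) = 1/(6400 + 4158) = 1/10558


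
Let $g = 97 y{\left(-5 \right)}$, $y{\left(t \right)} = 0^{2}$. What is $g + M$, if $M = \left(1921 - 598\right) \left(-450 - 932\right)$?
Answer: $-1828386$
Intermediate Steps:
$y{\left(t \right)} = 0$
$g = 0$ ($g = 97 \cdot 0 = 0$)
$M = -1828386$ ($M = 1323 \left(-1382\right) = -1828386$)
$g + M = 0 - 1828386 = -1828386$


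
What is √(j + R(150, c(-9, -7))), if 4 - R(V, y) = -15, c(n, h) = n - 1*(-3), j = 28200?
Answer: √28219 ≈ 167.99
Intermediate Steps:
c(n, h) = 3 + n (c(n, h) = n + 3 = 3 + n)
R(V, y) = 19 (R(V, y) = 4 - 1*(-15) = 4 + 15 = 19)
√(j + R(150, c(-9, -7))) = √(28200 + 19) = √28219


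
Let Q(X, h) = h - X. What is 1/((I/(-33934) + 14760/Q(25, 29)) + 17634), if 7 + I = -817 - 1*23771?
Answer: 33934/723633211 ≈ 4.6894e-5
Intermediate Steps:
I = -24595 (I = -7 + (-817 - 1*23771) = -7 + (-817 - 23771) = -7 - 24588 = -24595)
1/((I/(-33934) + 14760/Q(25, 29)) + 17634) = 1/((-24595/(-33934) + 14760/(29 - 1*25)) + 17634) = 1/((-24595*(-1/33934) + 14760/(29 - 25)) + 17634) = 1/((24595/33934 + 14760/4) + 17634) = 1/((24595/33934 + 14760*(¼)) + 17634) = 1/((24595/33934 + 3690) + 17634) = 1/(125241055/33934 + 17634) = 1/(723633211/33934) = 33934/723633211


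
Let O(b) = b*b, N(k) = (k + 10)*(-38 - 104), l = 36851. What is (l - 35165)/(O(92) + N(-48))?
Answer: 281/2310 ≈ 0.12164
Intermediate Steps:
N(k) = -1420 - 142*k (N(k) = (10 + k)*(-142) = -1420 - 142*k)
O(b) = b**2
(l - 35165)/(O(92) + N(-48)) = (36851 - 35165)/(92**2 + (-1420 - 142*(-48))) = 1686/(8464 + (-1420 + 6816)) = 1686/(8464 + 5396) = 1686/13860 = 1686*(1/13860) = 281/2310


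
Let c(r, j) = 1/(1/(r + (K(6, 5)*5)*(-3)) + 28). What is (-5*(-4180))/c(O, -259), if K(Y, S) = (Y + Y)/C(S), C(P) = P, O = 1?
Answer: 4092220/7 ≈ 5.8460e+5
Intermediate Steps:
K(Y, S) = 2*Y/S (K(Y, S) = (Y + Y)/S = (2*Y)/S = 2*Y/S)
c(r, j) = 1/(28 + 1/(-36 + r)) (c(r, j) = 1/(1/(r + ((2*6/5)*5)*(-3)) + 28) = 1/(1/(r + ((2*6*(⅕))*5)*(-3)) + 28) = 1/(1/(r + ((12/5)*5)*(-3)) + 28) = 1/(1/(r + 12*(-3)) + 28) = 1/(1/(r - 36) + 28) = 1/(1/(-36 + r) + 28) = 1/(28 + 1/(-36 + r)))
(-5*(-4180))/c(O, -259) = (-5*(-4180))/(((-36 + 1)/(-1007 + 28*1))) = 20900/((-35/(-1007 + 28))) = 20900/((-35/(-979))) = 20900/((-1/979*(-35))) = 20900/(35/979) = 20900*(979/35) = 4092220/7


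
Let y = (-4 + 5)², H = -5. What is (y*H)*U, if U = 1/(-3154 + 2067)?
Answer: 5/1087 ≈ 0.0045998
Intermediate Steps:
U = -1/1087 (U = 1/(-1087) = -1/1087 ≈ -0.00091996)
y = 1 (y = 1² = 1)
(y*H)*U = (1*(-5))*(-1/1087) = -5*(-1/1087) = 5/1087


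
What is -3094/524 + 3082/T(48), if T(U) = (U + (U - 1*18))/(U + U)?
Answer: 12899633/3406 ≈ 3787.3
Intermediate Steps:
T(U) = (-18 + 2*U)/(2*U) (T(U) = (U + (U - 18))/((2*U)) = (U + (-18 + U))*(1/(2*U)) = (-18 + 2*U)*(1/(2*U)) = (-18 + 2*U)/(2*U))
-3094/524 + 3082/T(48) = -3094/524 + 3082/(((-9 + 48)/48)) = -3094*1/524 + 3082/(((1/48)*39)) = -1547/262 + 3082/(13/16) = -1547/262 + 3082*(16/13) = -1547/262 + 49312/13 = 12899633/3406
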